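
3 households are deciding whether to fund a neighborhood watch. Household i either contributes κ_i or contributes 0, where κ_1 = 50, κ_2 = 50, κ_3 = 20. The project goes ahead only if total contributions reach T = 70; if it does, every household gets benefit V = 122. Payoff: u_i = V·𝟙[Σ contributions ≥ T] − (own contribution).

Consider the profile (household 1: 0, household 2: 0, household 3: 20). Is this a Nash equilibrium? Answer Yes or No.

Total = 20 < 70: not provided.
Household 1 (pledges 0, payoff 0): pledging 50 → total 70, payoff 72. Profitable deviation.

No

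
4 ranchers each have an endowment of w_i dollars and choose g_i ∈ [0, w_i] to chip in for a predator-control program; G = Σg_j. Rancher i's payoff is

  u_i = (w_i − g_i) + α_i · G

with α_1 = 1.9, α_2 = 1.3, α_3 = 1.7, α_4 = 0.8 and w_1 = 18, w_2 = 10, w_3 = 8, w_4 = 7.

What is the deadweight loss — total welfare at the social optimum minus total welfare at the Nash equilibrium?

∂u_i/∂g_i = α_i − 1, so rancher i contributes w_i if α_i > 1, else 0.
α_i > 1 for i ∈ {1, 2, 3}; NE contributions (18, 10, 8, 0), G = 36.
W^NE = Σw_i − G^NE + (Σα_i)·G^NE = 43 + 4.7·36 = 212.2.
Planner: ∂(Σu_j)/∂g_i = Σα_j − 1 = 4.7 > 0, so everyone contributes w_i; G^SO = 43, W^SO = 43 + 4.7·43 = 245.1.
Deadweight loss = 32.9.

32.9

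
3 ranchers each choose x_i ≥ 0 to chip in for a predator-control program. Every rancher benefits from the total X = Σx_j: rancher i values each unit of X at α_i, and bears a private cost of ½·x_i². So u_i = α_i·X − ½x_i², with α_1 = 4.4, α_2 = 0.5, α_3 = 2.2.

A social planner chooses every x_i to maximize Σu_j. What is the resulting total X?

21.3

Planner FOC: ∂(Σu_j)/∂x_i = (Σα_j) − x_i = 0, so x_i^SO = Σα_j = 7.1 for every i; X^SO = 21.3.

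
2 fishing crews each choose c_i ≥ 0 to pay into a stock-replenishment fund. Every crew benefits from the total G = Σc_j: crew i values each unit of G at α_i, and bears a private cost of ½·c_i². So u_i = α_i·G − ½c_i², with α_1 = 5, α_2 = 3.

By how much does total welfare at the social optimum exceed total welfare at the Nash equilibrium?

17

Crew i's FOC: ∂u_i/∂c_i = α_i − c_i = 0, so c_i* = α_i.
NE contributions = (5, 3); G = 8.
W^NE = (Σα)·G − ½Σα_i² = 8² − ½·34 = 47.
Planner sets c_i = Σα_j = 8 for every i, so G^SO = 2·8 = 16.
W^SO = (Σα)·G^SO − ½·2·(Σα)² = (2/2)·8² = 64.
Deadweight loss = W^SO − W^NE = 17.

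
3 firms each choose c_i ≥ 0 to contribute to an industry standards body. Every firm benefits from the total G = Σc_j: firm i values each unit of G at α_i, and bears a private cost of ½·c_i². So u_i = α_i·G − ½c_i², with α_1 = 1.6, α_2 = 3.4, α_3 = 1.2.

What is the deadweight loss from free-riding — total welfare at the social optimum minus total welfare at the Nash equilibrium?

Firm i's FOC: ∂u_i/∂c_i = α_i − c_i = 0, so c_i* = α_i.
NE contributions = (1.6, 3.4, 1.2); G = 6.2.
W^NE = (Σα)·G − ½Σα_i² = 6.2² − ½·15.56 = 30.66.
Planner sets c_i = Σα_j = 6.2 for every i, so G^SO = 3·6.2 = 18.6.
W^SO = (Σα)·G^SO − ½·3·(Σα)² = (3/2)·6.2² = 57.66.
Deadweight loss = W^SO − W^NE = 27.

27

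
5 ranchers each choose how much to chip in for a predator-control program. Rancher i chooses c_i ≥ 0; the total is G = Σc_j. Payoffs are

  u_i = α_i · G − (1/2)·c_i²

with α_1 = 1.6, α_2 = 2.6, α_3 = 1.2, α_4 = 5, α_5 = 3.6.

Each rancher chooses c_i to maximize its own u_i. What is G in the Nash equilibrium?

14

Rancher i's FOC: ∂u_i/∂c_i = α_i − c_i = 0, so c_i* = α_i.
NE contributions = (1.6, 2.6, 1.2, 5, 3.6); G = 14.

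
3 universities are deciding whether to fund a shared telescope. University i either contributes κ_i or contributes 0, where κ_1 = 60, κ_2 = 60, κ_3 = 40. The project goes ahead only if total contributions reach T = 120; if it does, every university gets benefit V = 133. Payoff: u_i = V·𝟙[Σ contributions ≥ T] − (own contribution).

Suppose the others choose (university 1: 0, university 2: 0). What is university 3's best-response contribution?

0

Others' total = 0. Even contributing 40 gives 40 < 120: no benefit either way.
Best response: 0.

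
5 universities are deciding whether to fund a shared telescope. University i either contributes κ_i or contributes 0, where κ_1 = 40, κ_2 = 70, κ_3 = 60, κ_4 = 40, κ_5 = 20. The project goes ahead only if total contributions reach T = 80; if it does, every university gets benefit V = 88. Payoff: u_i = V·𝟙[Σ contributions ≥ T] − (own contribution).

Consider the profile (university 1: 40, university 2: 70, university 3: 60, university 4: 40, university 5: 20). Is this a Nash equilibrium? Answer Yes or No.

Total = 230 ≥ 80: provided.
University 1 (pledges 40, payoff 48): dropping to 0 → total 190, payoff 88. Profitable deviation.

No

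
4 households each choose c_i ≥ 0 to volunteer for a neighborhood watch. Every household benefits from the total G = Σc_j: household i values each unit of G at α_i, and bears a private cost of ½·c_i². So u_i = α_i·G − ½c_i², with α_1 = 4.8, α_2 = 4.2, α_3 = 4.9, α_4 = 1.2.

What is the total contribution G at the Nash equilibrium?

15.1

Household i's FOC: ∂u_i/∂c_i = α_i − c_i = 0, so c_i* = α_i.
NE contributions = (4.8, 4.2, 4.9, 1.2); G = 15.1.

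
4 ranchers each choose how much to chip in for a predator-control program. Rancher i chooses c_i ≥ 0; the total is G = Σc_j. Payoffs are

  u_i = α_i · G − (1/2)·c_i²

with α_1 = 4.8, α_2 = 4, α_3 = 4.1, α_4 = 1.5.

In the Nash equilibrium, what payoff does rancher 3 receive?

50.635

Rancher i's FOC: ∂u_i/∂c_i = α_i − c_i = 0, so c_i* = α_i.
NE contributions = (4.8, 4, 4.1, 1.5); G = 14.4.
u_3 = α_3·G − ½·(c_3)² = 4.1·14.4 − ½·4.1² = 50.635.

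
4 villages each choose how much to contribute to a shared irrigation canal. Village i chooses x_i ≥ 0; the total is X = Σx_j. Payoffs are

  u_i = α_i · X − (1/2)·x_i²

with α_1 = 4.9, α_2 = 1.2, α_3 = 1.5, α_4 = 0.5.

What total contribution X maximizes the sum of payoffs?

Planner FOC: ∂(Σu_j)/∂x_i = (Σα_j) − x_i = 0, so x_i^SO = Σα_j = 8.1 for every i; X^SO = 32.4.

32.4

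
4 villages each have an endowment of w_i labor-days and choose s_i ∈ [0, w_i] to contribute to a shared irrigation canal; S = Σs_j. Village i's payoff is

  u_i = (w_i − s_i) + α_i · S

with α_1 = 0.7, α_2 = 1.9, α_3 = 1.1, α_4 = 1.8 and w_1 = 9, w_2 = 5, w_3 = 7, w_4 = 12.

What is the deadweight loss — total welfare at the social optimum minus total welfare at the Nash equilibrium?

∂u_i/∂s_i = α_i − 1, so village i contributes w_i if α_i > 1, else 0.
α_i > 1 for i ∈ {2, 3, 4}; NE contributions (0, 5, 7, 12), S = 24.
W^NE = Σw_i − S^NE + (Σα_i)·S^NE = 33 + 4.5·24 = 141.
Planner: ∂(Σu_j)/∂s_i = Σα_j − 1 = 4.5 > 0, so everyone contributes w_i; S^SO = 33, W^SO = 33 + 4.5·33 = 181.5.
Deadweight loss = 40.5.

40.5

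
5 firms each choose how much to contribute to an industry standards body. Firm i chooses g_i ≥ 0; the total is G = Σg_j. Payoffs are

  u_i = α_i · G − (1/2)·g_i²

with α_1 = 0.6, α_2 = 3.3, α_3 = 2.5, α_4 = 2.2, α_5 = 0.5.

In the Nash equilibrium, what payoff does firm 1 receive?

Firm i's FOC: ∂u_i/∂g_i = α_i − g_i = 0, so g_i* = α_i.
NE contributions = (0.6, 3.3, 2.5, 2.2, 0.5); G = 9.1.
u_1 = α_1·G − ½·(g_1)² = 0.6·9.1 − ½·0.6² = 5.28.

5.28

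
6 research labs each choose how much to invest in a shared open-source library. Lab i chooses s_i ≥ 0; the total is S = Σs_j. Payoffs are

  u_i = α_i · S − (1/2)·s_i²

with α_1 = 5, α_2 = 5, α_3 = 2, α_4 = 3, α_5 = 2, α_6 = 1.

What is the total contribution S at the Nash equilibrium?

Lab i's FOC: ∂u_i/∂s_i = α_i − s_i = 0, so s_i* = α_i.
NE contributions = (5, 5, 2, 3, 2, 1); S = 18.

18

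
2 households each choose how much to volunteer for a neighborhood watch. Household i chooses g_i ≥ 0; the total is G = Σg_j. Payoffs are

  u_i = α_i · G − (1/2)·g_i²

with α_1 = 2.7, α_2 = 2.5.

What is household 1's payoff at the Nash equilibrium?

Household i's FOC: ∂u_i/∂g_i = α_i − g_i = 0, so g_i* = α_i.
NE contributions = (2.7, 2.5); G = 5.2.
u_1 = α_1·G − ½·(g_1)² = 2.7·5.2 − ½·2.7² = 10.395.

10.395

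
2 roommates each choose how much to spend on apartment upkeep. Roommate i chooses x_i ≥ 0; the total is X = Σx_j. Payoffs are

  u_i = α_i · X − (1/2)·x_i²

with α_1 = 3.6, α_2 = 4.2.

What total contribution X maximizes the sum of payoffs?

15.6

Planner FOC: ∂(Σu_j)/∂x_i = (Σα_j) − x_i = 0, so x_i^SO = Σα_j = 7.8 for every i; X^SO = 15.6.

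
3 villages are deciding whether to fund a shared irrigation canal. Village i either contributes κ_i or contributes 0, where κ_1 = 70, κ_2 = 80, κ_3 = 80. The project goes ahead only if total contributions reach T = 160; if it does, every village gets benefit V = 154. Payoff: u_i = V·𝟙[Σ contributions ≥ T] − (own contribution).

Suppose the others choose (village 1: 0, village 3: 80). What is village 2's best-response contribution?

Others' total = 80. Contributing 80 brings total to 160 ≥ 160: gain V − κ_2 = 74.
Best response: 80.

80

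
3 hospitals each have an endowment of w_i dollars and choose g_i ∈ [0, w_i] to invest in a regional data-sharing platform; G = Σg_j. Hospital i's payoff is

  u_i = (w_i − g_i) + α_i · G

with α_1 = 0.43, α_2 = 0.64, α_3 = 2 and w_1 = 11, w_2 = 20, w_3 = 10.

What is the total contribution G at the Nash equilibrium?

∂u_i/∂g_i = α_i − 1, so hospital i contributes w_i if α_i > 1, else 0.
α_i > 1 for i ∈ {3}; NE contributions (0, 0, 10), G = 10.

10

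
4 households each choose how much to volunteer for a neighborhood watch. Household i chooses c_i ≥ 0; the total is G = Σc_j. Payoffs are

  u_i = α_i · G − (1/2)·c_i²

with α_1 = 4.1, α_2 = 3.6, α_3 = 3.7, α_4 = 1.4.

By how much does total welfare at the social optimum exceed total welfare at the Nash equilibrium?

Household i's FOC: ∂u_i/∂c_i = α_i − c_i = 0, so c_i* = α_i.
NE contributions = (4.1, 3.6, 3.7, 1.4); G = 12.8.
W^NE = (Σα)·G − ½Σα_i² = 12.8² − ½·45.42 = 141.13.
Planner sets c_i = Σα_j = 12.8 for every i, so G^SO = 4·12.8 = 51.2.
W^SO = (Σα)·G^SO − ½·4·(Σα)² = (4/2)·12.8² = 327.68.
Deadweight loss = W^SO − W^NE = 186.55.

186.55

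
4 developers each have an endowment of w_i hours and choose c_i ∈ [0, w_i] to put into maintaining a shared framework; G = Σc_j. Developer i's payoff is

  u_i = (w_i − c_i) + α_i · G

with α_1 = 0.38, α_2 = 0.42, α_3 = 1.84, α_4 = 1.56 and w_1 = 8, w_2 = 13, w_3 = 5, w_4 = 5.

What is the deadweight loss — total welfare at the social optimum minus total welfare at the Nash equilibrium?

67.2

∂u_i/∂c_i = α_i − 1, so developer i contributes w_i if α_i > 1, else 0.
α_i > 1 for i ∈ {3, 4}; NE contributions (0, 0, 5, 5), G = 10.
W^NE = Σw_i − G^NE + (Σα_i)·G^NE = 31 + 3.2·10 = 63.
Planner: ∂(Σu_j)/∂c_i = Σα_j − 1 = 3.2 > 0, so everyone contributes w_i; G^SO = 31, W^SO = 31 + 3.2·31 = 130.2.
Deadweight loss = 67.2.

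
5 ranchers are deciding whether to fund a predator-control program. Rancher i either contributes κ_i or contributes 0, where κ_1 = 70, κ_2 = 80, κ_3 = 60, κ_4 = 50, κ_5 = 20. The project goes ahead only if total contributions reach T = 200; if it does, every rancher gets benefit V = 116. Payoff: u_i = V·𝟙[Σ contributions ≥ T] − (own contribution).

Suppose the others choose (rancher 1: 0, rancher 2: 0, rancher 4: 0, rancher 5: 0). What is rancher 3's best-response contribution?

0

Others' total = 0. Even contributing 60 gives 60 < 200: no benefit either way.
Best response: 0.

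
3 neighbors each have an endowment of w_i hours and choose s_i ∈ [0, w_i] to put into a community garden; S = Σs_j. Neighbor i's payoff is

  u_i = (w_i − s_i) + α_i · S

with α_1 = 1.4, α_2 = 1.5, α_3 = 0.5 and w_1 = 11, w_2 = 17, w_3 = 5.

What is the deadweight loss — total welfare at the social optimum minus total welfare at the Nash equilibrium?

12

∂u_i/∂s_i = α_i − 1, so neighbor i contributes w_i if α_i > 1, else 0.
α_i > 1 for i ∈ {1, 2}; NE contributions (11, 17, 0), S = 28.
W^NE = Σw_i − S^NE + (Σα_i)·S^NE = 33 + 2.4·28 = 100.2.
Planner: ∂(Σu_j)/∂s_i = Σα_j − 1 = 2.4 > 0, so everyone contributes w_i; S^SO = 33, W^SO = 33 + 2.4·33 = 112.2.
Deadweight loss = 12.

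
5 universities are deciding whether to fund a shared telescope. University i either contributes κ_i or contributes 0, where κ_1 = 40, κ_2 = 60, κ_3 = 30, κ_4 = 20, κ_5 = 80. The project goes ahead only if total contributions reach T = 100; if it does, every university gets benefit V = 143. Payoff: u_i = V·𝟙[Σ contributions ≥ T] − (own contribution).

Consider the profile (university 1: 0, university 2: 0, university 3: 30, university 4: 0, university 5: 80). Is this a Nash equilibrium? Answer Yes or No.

Total = 110 ≥ 100: provided.
University 1 (pledges 0, payoff 143): pledging 40 → total 150, payoff 103. No gain.
University 2 (pledges 0, payoff 143): pledging 60 → total 170, payoff 83. No gain.
University 3 (pledges 30, payoff 113): dropping to 0 → total 80, payoff 0. No gain.
University 4 (pledges 0, payoff 143): pledging 20 → total 130, payoff 123. No gain.
University 5 (pledges 80, payoff 63): dropping to 0 → total 30, payoff 0. No gain.

Yes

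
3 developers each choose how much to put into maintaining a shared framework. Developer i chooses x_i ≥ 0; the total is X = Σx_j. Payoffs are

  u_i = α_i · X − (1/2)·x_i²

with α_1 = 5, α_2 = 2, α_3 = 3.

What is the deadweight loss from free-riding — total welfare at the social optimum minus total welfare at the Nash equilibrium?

69

Developer i's FOC: ∂u_i/∂x_i = α_i − x_i = 0, so x_i* = α_i.
NE contributions = (5, 2, 3); X = 10.
W^NE = (Σα)·X − ½Σα_i² = 10² − ½·38 = 81.
Planner sets x_i = Σα_j = 10 for every i, so X^SO = 3·10 = 30.
W^SO = (Σα)·X^SO − ½·3·(Σα)² = (3/2)·10² = 150.
Deadweight loss = W^SO − W^NE = 69.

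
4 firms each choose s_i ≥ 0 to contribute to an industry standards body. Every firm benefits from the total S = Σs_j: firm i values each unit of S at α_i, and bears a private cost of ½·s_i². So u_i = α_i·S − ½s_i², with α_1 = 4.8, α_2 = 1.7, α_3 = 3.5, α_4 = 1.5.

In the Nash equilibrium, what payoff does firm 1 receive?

Firm i's FOC: ∂u_i/∂s_i = α_i − s_i = 0, so s_i* = α_i.
NE contributions = (4.8, 1.7, 3.5, 1.5); S = 11.5.
u_1 = α_1·S − ½·(s_1)² = 4.8·11.5 − ½·4.8² = 43.68.

43.68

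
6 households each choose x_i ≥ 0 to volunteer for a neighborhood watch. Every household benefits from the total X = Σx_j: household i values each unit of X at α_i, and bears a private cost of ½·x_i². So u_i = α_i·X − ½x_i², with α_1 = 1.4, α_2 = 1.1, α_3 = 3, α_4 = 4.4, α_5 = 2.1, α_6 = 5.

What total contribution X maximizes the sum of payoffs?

Planner FOC: ∂(Σu_j)/∂x_i = (Σα_j) − x_i = 0, so x_i^SO = Σα_j = 17 for every i; X^SO = 102.

102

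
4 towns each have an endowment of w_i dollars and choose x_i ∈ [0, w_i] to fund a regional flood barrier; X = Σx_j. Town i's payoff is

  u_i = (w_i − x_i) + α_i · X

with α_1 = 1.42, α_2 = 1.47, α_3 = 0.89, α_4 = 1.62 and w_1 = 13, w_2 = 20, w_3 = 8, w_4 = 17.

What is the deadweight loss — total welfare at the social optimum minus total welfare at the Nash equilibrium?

∂u_i/∂x_i = α_i − 1, so town i contributes w_i if α_i > 1, else 0.
α_i > 1 for i ∈ {1, 2, 4}; NE contributions (13, 20, 0, 17), X = 50.
W^NE = Σw_i − X^NE + (Σα_i)·X^NE = 58 + 4.4·50 = 278.
Planner: ∂(Σu_j)/∂x_i = Σα_j − 1 = 4.4 > 0, so everyone contributes w_i; X^SO = 58, W^SO = 58 + 4.4·58 = 313.2.
Deadweight loss = 35.2.

35.2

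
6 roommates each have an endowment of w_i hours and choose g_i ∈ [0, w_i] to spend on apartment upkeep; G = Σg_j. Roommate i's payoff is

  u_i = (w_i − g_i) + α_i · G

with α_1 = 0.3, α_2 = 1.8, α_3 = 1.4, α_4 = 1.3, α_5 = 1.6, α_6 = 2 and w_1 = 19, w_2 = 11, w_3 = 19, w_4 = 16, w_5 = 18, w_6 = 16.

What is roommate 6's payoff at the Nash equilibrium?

∂u_i/∂g_i = α_i − 1, so roommate i contributes w_i if α_i > 1, else 0.
α_i > 1 for i ∈ {2, 3, 4, 5, 6}; NE contributions (0, 11, 19, 16, 18, 16), G = 80.
u_6 = (16 − 16) + 2·80 = 160.

160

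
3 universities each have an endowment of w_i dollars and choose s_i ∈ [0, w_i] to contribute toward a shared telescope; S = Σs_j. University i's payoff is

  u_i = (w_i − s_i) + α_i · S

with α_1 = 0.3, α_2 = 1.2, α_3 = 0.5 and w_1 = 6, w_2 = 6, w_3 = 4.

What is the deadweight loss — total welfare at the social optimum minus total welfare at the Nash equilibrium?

10

∂u_i/∂s_i = α_i − 1, so university i contributes w_i if α_i > 1, else 0.
α_i > 1 for i ∈ {2}; NE contributions (0, 6, 0), S = 6.
W^NE = Σw_i − S^NE + (Σα_i)·S^NE = 16 + 1·6 = 22.
Planner: ∂(Σu_j)/∂s_i = Σα_j − 1 = 1 > 0, so everyone contributes w_i; S^SO = 16, W^SO = 16 + 1·16 = 32.
Deadweight loss = 10.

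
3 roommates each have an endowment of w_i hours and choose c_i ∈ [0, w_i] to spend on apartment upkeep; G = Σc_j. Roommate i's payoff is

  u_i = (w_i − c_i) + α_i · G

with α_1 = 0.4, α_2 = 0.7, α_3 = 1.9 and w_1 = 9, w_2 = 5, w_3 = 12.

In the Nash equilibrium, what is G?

12

∂u_i/∂c_i = α_i − 1, so roommate i contributes w_i if α_i > 1, else 0.
α_i > 1 for i ∈ {3}; NE contributions (0, 0, 12), G = 12.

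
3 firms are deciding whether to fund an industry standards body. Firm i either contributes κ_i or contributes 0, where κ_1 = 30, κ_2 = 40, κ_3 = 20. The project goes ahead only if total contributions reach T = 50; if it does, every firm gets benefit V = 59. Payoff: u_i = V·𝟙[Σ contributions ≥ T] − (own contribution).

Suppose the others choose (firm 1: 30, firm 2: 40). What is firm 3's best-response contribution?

0

Others' total = 70 ≥ 50; contributing adds cost 20 for no extra benefit.
Best response: 0.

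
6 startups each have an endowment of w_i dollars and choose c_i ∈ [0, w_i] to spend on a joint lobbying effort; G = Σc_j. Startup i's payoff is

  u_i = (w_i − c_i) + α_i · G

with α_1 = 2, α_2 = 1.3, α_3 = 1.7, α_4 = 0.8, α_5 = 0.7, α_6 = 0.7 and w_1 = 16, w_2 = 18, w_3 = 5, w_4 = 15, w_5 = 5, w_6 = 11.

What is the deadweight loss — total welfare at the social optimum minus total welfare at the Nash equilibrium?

192.2

∂u_i/∂c_i = α_i − 1, so startup i contributes w_i if α_i > 1, else 0.
α_i > 1 for i ∈ {1, 2, 3}; NE contributions (16, 18, 5, 0, 0, 0), G = 39.
W^NE = Σw_i − G^NE + (Σα_i)·G^NE = 70 + 6.2·39 = 311.8.
Planner: ∂(Σu_j)/∂c_i = Σα_j − 1 = 6.2 > 0, so everyone contributes w_i; G^SO = 70, W^SO = 70 + 6.2·70 = 504.
Deadweight loss = 192.2.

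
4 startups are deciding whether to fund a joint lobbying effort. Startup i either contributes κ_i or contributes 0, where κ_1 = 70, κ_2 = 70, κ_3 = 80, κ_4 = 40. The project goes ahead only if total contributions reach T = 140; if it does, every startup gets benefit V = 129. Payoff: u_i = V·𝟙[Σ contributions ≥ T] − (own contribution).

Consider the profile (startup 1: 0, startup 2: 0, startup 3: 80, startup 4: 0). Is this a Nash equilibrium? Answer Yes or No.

Total = 80 < 140: not provided.
Startup 1 (pledges 0, payoff 0): pledging 70 → total 150, payoff 59. Profitable deviation.

No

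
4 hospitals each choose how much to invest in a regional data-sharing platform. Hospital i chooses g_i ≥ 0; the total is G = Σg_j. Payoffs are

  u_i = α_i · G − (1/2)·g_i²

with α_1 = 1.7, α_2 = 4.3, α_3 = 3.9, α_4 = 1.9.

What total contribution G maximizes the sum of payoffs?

Planner FOC: ∂(Σu_j)/∂g_i = (Σα_j) − g_i = 0, so g_i^SO = Σα_j = 11.8 for every i; G^SO = 47.2.

47.2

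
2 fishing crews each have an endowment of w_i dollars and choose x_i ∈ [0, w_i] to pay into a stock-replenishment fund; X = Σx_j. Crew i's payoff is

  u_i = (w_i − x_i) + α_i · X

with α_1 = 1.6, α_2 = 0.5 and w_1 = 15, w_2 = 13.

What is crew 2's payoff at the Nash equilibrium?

∂u_i/∂x_i = α_i − 1, so crew i contributes w_i if α_i > 1, else 0.
α_i > 1 for i ∈ {1}; NE contributions (15, 0), X = 15.
u_2 = (13 − 0) + 0.5·15 = 20.5.

20.5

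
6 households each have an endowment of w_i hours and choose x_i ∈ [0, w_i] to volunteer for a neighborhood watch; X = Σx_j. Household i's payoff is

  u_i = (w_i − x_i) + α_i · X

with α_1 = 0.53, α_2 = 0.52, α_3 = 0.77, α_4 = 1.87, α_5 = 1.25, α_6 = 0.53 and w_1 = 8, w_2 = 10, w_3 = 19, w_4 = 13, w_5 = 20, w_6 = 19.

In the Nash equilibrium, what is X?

∂u_i/∂x_i = α_i − 1, so household i contributes w_i if α_i > 1, else 0.
α_i > 1 for i ∈ {4, 5}; NE contributions (0, 0, 0, 13, 20, 0), X = 33.

33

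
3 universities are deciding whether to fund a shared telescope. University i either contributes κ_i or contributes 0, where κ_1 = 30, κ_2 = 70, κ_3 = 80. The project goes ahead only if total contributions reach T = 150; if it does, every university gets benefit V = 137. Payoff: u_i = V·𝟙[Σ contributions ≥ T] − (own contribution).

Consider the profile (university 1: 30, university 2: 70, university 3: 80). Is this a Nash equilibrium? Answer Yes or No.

No

Total = 180 ≥ 150: provided.
University 1 (pledges 30, payoff 107): dropping to 0 → total 150, payoff 137. Profitable deviation.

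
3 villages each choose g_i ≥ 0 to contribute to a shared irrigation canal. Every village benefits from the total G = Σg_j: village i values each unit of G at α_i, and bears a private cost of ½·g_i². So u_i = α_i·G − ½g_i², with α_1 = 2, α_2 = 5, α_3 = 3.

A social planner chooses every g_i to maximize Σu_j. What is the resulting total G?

Planner FOC: ∂(Σu_j)/∂g_i = (Σα_j) − g_i = 0, so g_i^SO = Σα_j = 10 for every i; G^SO = 30.

30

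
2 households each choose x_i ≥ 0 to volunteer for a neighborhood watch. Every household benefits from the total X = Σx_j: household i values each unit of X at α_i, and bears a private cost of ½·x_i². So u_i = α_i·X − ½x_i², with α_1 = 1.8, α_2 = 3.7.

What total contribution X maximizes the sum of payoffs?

Planner FOC: ∂(Σu_j)/∂x_i = (Σα_j) − x_i = 0, so x_i^SO = Σα_j = 5.5 for every i; X^SO = 11.

11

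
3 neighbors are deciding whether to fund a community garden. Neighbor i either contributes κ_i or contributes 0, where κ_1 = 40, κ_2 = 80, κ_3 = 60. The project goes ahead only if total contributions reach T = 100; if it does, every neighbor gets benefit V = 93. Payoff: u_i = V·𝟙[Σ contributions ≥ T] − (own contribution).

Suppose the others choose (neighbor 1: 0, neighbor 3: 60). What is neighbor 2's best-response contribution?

80

Others' total = 60. Contributing 80 brings total to 140 ≥ 100: gain V − κ_2 = 13.
Best response: 80.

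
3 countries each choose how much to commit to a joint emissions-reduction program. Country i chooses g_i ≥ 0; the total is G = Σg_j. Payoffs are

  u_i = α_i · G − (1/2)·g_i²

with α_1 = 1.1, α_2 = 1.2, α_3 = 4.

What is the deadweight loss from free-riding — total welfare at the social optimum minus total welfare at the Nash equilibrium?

29.17

Country i's FOC: ∂u_i/∂g_i = α_i − g_i = 0, so g_i* = α_i.
NE contributions = (1.1, 1.2, 4); G = 6.3.
W^NE = (Σα)·G − ½Σα_i² = 6.3² − ½·18.65 = 30.365.
Planner sets g_i = Σα_j = 6.3 for every i, so G^SO = 3·6.3 = 18.9.
W^SO = (Σα)·G^SO − ½·3·(Σα)² = (3/2)·6.3² = 59.535.
Deadweight loss = W^SO − W^NE = 29.17.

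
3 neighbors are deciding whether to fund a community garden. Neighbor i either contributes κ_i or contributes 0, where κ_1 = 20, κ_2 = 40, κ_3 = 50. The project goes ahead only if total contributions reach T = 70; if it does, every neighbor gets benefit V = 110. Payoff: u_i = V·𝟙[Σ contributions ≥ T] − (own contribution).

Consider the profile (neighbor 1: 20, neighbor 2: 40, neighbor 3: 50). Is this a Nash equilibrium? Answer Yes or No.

No

Total = 110 ≥ 70: provided.
Neighbor 1 (pledges 20, payoff 90): dropping to 0 → total 90, payoff 110. Profitable deviation.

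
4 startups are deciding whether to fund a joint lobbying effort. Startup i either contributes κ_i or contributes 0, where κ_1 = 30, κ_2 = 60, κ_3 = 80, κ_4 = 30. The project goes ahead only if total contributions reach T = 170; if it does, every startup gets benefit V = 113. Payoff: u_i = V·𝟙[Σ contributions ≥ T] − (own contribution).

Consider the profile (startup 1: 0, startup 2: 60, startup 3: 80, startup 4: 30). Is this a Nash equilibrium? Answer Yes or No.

Total = 170 ≥ 170: provided.
Startup 1 (pledges 0, payoff 113): pledging 30 → total 200, payoff 83. No gain.
Startup 2 (pledges 60, payoff 53): dropping to 0 → total 110, payoff 0. No gain.
Startup 3 (pledges 80, payoff 33): dropping to 0 → total 90, payoff 0. No gain.
Startup 4 (pledges 30, payoff 83): dropping to 0 → total 140, payoff 0. No gain.

Yes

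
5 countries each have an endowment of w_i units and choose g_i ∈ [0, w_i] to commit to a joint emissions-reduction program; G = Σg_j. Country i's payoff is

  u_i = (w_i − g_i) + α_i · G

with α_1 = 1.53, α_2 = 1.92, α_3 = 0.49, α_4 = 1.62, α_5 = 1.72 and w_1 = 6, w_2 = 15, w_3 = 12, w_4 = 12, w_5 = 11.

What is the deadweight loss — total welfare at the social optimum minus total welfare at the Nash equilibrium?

∂u_i/∂g_i = α_i − 1, so country i contributes w_i if α_i > 1, else 0.
α_i > 1 for i ∈ {1, 2, 4, 5}; NE contributions (6, 15, 0, 12, 11), G = 44.
W^NE = Σw_i − G^NE + (Σα_i)·G^NE = 56 + 6.28·44 = 332.32.
Planner: ∂(Σu_j)/∂g_i = Σα_j − 1 = 6.28 > 0, so everyone contributes w_i; G^SO = 56, W^SO = 56 + 6.28·56 = 407.68.
Deadweight loss = 75.36.

75.36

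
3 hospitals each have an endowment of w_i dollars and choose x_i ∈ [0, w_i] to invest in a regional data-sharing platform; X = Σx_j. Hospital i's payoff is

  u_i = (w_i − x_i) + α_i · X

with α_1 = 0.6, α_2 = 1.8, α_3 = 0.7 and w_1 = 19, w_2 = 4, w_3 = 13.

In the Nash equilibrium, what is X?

∂u_i/∂x_i = α_i − 1, so hospital i contributes w_i if α_i > 1, else 0.
α_i > 1 for i ∈ {2}; NE contributions (0, 4, 0), X = 4.

4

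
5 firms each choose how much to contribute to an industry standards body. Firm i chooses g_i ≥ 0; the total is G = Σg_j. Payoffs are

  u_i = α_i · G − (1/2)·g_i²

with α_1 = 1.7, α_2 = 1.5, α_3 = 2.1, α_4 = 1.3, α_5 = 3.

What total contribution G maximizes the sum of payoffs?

48

Planner FOC: ∂(Σu_j)/∂g_i = (Σα_j) − g_i = 0, so g_i^SO = Σα_j = 9.6 for every i; G^SO = 48.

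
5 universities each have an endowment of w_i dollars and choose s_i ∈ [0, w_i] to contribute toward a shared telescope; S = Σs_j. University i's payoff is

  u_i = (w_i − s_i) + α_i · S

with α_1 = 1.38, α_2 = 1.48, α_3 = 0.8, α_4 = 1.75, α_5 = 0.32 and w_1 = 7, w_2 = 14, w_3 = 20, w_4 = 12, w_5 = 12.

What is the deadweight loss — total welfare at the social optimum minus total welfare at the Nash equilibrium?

∂u_i/∂s_i = α_i − 1, so university i contributes w_i if α_i > 1, else 0.
α_i > 1 for i ∈ {1, 2, 4}; NE contributions (7, 14, 0, 12, 0), S = 33.
W^NE = Σw_i − S^NE + (Σα_i)·S^NE = 65 + 4.73·33 = 221.09.
Planner: ∂(Σu_j)/∂s_i = Σα_j − 1 = 4.73 > 0, so everyone contributes w_i; S^SO = 65, W^SO = 65 + 4.73·65 = 372.45.
Deadweight loss = 151.36.

151.36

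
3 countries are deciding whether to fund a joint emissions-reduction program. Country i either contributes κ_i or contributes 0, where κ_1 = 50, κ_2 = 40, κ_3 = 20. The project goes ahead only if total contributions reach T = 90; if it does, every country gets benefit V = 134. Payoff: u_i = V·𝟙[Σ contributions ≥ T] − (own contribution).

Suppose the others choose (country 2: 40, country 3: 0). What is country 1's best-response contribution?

Others' total = 40. Contributing 50 brings total to 90 ≥ 90: gain V − κ_1 = 84.
Best response: 50.

50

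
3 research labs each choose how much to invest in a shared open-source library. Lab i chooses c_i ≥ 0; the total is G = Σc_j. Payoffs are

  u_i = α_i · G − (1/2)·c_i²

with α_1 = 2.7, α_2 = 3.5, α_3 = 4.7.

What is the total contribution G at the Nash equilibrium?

Lab i's FOC: ∂u_i/∂c_i = α_i − c_i = 0, so c_i* = α_i.
NE contributions = (2.7, 3.5, 4.7); G = 10.9.

10.9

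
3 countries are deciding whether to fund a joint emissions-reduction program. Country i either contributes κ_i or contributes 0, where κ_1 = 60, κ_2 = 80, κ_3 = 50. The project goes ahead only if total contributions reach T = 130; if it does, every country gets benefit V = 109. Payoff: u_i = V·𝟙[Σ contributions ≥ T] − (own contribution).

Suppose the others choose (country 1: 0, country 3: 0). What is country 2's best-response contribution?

0

Others' total = 0. Even contributing 80 gives 80 < 130: no benefit either way.
Best response: 0.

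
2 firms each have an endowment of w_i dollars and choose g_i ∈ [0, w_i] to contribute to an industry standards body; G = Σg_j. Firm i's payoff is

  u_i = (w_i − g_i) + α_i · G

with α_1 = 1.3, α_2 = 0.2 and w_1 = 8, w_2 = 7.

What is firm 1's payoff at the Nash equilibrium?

∂u_i/∂g_i = α_i − 1, so firm i contributes w_i if α_i > 1, else 0.
α_i > 1 for i ∈ {1}; NE contributions (8, 0), G = 8.
u_1 = (8 − 8) + 1.3·8 = 10.4.

10.4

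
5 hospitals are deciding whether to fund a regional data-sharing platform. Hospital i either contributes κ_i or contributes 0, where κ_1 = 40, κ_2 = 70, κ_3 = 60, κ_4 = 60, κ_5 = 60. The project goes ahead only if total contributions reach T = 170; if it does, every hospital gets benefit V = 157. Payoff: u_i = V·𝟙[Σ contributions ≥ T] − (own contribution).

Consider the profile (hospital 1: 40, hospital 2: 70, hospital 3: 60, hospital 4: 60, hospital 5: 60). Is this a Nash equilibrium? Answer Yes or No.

No

Total = 290 ≥ 170: provided.
Hospital 1 (pledges 40, payoff 117): dropping to 0 → total 250, payoff 157. Profitable deviation.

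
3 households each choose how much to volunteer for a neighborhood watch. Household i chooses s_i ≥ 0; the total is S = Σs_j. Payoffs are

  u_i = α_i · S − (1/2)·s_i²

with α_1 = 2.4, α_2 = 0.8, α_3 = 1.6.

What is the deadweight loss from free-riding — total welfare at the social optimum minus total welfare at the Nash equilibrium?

16

Household i's FOC: ∂u_i/∂s_i = α_i − s_i = 0, so s_i* = α_i.
NE contributions = (2.4, 0.8, 1.6); S = 4.8.
W^NE = (Σα)·S − ½Σα_i² = 4.8² − ½·8.96 = 18.56.
Planner sets s_i = Σα_j = 4.8 for every i, so S^SO = 3·4.8 = 14.4.
W^SO = (Σα)·S^SO − ½·3·(Σα)² = (3/2)·4.8² = 34.56.
Deadweight loss = W^SO − W^NE = 16.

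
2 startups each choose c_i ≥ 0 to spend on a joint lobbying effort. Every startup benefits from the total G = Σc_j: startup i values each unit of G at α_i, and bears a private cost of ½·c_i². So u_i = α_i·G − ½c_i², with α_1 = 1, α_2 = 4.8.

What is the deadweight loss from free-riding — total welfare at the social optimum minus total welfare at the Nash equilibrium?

Startup i's FOC: ∂u_i/∂c_i = α_i − c_i = 0, so c_i* = α_i.
NE contributions = (1, 4.8); G = 5.8.
W^NE = (Σα)·G − ½Σα_i² = 5.8² − ½·24.04 = 21.62.
Planner sets c_i = Σα_j = 5.8 for every i, so G^SO = 2·5.8 = 11.6.
W^SO = (Σα)·G^SO − ½·2·(Σα)² = (2/2)·5.8² = 33.64.
Deadweight loss = W^SO − W^NE = 12.02.

12.02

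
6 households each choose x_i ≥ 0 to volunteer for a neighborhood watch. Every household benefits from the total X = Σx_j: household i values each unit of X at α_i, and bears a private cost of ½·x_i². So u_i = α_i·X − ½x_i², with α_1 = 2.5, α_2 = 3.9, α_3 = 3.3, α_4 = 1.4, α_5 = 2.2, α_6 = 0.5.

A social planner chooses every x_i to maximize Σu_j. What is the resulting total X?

Planner FOC: ∂(Σu_j)/∂x_i = (Σα_j) − x_i = 0, so x_i^SO = Σα_j = 13.8 for every i; X^SO = 82.8.

82.8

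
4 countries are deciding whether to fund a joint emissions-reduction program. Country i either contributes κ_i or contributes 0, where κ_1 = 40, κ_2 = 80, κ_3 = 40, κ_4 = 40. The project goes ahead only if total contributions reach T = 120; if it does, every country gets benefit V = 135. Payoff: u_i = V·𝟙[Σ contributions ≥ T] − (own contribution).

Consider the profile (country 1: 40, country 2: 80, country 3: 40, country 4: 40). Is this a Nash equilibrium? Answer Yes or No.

Total = 200 ≥ 120: provided.
Country 1 (pledges 40, payoff 95): dropping to 0 → total 160, payoff 135. Profitable deviation.

No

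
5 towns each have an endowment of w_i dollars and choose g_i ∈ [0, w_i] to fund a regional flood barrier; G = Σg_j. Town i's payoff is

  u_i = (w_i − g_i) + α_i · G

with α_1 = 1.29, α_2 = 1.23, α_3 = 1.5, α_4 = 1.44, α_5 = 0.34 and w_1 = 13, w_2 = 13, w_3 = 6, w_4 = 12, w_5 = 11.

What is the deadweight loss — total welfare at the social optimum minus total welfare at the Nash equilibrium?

52.8

∂u_i/∂g_i = α_i − 1, so town i contributes w_i if α_i > 1, else 0.
α_i > 1 for i ∈ {1, 2, 3, 4}; NE contributions (13, 13, 6, 12, 0), G = 44.
W^NE = Σw_i − G^NE + (Σα_i)·G^NE = 55 + 4.8·44 = 266.2.
Planner: ∂(Σu_j)/∂g_i = Σα_j − 1 = 4.8 > 0, so everyone contributes w_i; G^SO = 55, W^SO = 55 + 4.8·55 = 319.
Deadweight loss = 52.8.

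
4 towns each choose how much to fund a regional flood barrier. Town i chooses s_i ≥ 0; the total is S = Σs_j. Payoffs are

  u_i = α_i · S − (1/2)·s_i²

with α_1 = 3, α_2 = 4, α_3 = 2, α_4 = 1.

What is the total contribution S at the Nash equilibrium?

Town i's FOC: ∂u_i/∂s_i = α_i − s_i = 0, so s_i* = α_i.
NE contributions = (3, 4, 2, 1); S = 10.

10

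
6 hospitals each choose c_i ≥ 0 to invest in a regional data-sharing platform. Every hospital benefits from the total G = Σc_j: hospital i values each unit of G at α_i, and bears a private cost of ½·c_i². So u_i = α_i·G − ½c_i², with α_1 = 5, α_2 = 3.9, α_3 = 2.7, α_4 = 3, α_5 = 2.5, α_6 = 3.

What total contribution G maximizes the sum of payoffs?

120.6

Planner FOC: ∂(Σu_j)/∂c_i = (Σα_j) − c_i = 0, so c_i^SO = Σα_j = 20.1 for every i; G^SO = 120.6.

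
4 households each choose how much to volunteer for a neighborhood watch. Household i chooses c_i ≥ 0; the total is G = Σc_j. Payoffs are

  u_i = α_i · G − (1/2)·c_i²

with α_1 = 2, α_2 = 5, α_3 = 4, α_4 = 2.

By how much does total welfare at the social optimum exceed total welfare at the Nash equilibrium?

193.5

Household i's FOC: ∂u_i/∂c_i = α_i − c_i = 0, so c_i* = α_i.
NE contributions = (2, 5, 4, 2); G = 13.
W^NE = (Σα)·G − ½Σα_i² = 13² − ½·49 = 144.5.
Planner sets c_i = Σα_j = 13 for every i, so G^SO = 4·13 = 52.
W^SO = (Σα)·G^SO − ½·4·(Σα)² = (4/2)·13² = 338.
Deadweight loss = W^SO − W^NE = 193.5.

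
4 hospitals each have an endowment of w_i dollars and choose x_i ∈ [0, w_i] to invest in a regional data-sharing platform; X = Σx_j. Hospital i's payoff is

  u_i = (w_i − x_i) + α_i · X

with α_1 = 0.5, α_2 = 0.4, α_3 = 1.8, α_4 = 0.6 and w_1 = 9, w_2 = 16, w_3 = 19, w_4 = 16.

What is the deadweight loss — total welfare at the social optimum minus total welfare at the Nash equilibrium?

94.3

∂u_i/∂x_i = α_i − 1, so hospital i contributes w_i if α_i > 1, else 0.
α_i > 1 for i ∈ {3}; NE contributions (0, 0, 19, 0), X = 19.
W^NE = Σw_i − X^NE + (Σα_i)·X^NE = 60 + 2.3·19 = 103.7.
Planner: ∂(Σu_j)/∂x_i = Σα_j − 1 = 2.3 > 0, so everyone contributes w_i; X^SO = 60, W^SO = 60 + 2.3·60 = 198.
Deadweight loss = 94.3.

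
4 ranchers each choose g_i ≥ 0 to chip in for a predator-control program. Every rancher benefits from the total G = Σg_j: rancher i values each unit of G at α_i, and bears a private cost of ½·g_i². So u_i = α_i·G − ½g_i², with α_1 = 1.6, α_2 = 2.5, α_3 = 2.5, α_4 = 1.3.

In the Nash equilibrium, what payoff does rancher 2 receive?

16.625

Rancher i's FOC: ∂u_i/∂g_i = α_i − g_i = 0, so g_i* = α_i.
NE contributions = (1.6, 2.5, 2.5, 1.3); G = 7.9.
u_2 = α_2·G − ½·(g_2)² = 2.5·7.9 − ½·2.5² = 16.625.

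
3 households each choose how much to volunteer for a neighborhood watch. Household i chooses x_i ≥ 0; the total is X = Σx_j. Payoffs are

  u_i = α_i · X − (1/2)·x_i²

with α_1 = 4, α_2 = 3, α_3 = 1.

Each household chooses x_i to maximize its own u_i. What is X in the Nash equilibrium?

Household i's FOC: ∂u_i/∂x_i = α_i − x_i = 0, so x_i* = α_i.
NE contributions = (4, 3, 1); X = 8.

8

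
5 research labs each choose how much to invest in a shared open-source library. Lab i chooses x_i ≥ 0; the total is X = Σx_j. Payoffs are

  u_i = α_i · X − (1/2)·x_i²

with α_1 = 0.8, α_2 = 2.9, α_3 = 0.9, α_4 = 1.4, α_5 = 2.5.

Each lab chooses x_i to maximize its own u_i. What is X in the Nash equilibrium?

8.5

Lab i's FOC: ∂u_i/∂x_i = α_i − x_i = 0, so x_i* = α_i.
NE contributions = (0.8, 2.9, 0.9, 1.4, 2.5); X = 8.5.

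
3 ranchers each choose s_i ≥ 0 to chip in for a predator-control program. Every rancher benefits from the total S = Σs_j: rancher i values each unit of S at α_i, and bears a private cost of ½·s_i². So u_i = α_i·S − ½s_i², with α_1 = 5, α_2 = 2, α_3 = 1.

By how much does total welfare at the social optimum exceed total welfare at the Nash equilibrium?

47

Rancher i's FOC: ∂u_i/∂s_i = α_i − s_i = 0, so s_i* = α_i.
NE contributions = (5, 2, 1); S = 8.
W^NE = (Σα)·S − ½Σα_i² = 8² − ½·30 = 49.
Planner sets s_i = Σα_j = 8 for every i, so S^SO = 3·8 = 24.
W^SO = (Σα)·S^SO − ½·3·(Σα)² = (3/2)·8² = 96.
Deadweight loss = W^SO − W^NE = 47.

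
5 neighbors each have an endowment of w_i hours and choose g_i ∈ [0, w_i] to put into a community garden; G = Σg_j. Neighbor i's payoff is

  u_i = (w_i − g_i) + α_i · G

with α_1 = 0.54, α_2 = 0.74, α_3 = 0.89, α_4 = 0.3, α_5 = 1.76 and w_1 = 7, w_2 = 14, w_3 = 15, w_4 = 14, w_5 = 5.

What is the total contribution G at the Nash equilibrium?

5

∂u_i/∂g_i = α_i − 1, so neighbor i contributes w_i if α_i > 1, else 0.
α_i > 1 for i ∈ {5}; NE contributions (0, 0, 0, 0, 5), G = 5.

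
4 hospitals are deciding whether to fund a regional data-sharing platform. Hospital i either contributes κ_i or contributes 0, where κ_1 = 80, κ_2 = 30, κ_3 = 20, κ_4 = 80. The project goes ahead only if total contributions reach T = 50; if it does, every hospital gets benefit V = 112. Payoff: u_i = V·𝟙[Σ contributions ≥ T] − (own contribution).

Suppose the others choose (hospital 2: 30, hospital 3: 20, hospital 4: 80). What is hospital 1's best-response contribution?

0

Others' total = 130 ≥ 50; contributing adds cost 80 for no extra benefit.
Best response: 0.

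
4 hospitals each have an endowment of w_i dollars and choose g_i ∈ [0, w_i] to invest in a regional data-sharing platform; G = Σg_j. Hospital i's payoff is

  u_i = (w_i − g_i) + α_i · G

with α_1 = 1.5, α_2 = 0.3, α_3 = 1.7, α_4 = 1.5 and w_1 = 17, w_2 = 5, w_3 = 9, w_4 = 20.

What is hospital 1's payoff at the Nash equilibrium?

∂u_i/∂g_i = α_i − 1, so hospital i contributes w_i if α_i > 1, else 0.
α_i > 1 for i ∈ {1, 3, 4}; NE contributions (17, 0, 9, 20), G = 46.
u_1 = (17 − 17) + 1.5·46 = 69.

69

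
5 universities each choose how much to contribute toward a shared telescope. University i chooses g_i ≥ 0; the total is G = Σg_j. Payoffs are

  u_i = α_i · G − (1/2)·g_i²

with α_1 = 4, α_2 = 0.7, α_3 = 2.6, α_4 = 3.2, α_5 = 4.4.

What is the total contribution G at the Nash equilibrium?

14.9

University i's FOC: ∂u_i/∂g_i = α_i − g_i = 0, so g_i* = α_i.
NE contributions = (4, 0.7, 2.6, 3.2, 4.4); G = 14.9.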